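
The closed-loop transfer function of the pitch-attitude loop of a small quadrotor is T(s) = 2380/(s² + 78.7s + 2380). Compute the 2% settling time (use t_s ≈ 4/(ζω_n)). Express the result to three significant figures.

Matching coefficients with s² + 2ζω_n s + ω_n² gives ω_n² = 2380 ⇒ ω_n = 48.8 rad/s, and ζ = 78.7/(2ω_n) = 0.807.
t_s ≈ 4/(ζω_n) = 4/(0.807·48.8) = 0.102 s.

t_s ≈ 0.102 s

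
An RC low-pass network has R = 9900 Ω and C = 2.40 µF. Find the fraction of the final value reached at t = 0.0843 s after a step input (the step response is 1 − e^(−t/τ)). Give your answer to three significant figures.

y/y_∞ ≈ 0.971

τ = RC = 9900 × 2.40 µF = 0.0238 s.
y(t)/y_∞ = 1 − e^(−t/τ) = 1 − e^(−0.0843/0.0238) = 1 − e^(−3.55) = 0.971.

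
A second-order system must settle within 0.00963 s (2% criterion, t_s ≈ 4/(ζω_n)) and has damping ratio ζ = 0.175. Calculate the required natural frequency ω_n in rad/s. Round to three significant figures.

ω_n ≈ 2370 rad/s

Rearranging t_s ≈ 4/(ζω_n) gives ω_n = 4/(ζ·t_s) = 4/(0.175 × 0.00963) = 2370 rad/s.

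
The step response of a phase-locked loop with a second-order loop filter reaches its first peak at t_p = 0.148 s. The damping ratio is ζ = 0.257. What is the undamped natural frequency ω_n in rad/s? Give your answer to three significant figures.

ω_n ≈ 22.0 rad/s

Peak time t_p = π/ω_d, so ω_d = π/t_p = π/0.148 = 21.2 rad/s.
ω_n = ω_d/√(1−ζ²) = 21.2/√0.934 = 22.0 rad/s.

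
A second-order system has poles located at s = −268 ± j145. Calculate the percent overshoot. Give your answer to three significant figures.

%OS ≈ 0.301%

With σ = 268, ω_d = 145: ω_n = √(σ²+ω_d²) = 305 rad/s, ζ = σ/ω_n = 0.880.
%OS = 100·exp(−πζ/√(1−ζ²)) = 0.301%.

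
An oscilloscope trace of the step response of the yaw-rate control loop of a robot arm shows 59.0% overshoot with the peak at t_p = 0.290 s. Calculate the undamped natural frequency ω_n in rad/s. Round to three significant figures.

From the overshoot, ζ = −ln(OS)/√(π²+ln²(OS)) = 0.166.
t_p = π/ω_d ⇒ ω_d = 10.8 rad/s; then ω_n = ω_d/√(1−ζ²) = 11.0 rad/s.

ω_n ≈ 11.0 rad/s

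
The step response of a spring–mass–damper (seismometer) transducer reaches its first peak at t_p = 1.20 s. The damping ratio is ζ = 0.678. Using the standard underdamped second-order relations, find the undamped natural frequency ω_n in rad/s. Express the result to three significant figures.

Peak time t_p = π/ω_d, so ω_d = π/t_p = π/1.20 = 2.62 rad/s.
ω_n = ω_d/√(1−ζ²) = 2.62/√0.540 = 3.56 rad/s.

ω_n ≈ 3.56 rad/s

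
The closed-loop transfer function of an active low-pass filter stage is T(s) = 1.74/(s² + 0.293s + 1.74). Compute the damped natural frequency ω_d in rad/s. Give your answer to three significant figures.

ω_n = √1.74 = 1.32 rad/s; ζ = 0.293/(2·1.32) = 0.111.
The damped frequency ω_d = ω_n√(1−ζ²) = 1.31 rad/s.

ω_d ≈ 1.31 rad/s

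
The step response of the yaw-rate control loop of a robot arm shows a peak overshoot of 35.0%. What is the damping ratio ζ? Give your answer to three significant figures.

ζ ≈ 0.317

Inverting the overshoot relation: ζ = |ln 0.350|/√(π² + ln²0.350) = 0.317.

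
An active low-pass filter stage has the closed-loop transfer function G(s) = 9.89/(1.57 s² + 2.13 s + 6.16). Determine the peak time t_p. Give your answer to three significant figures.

t_p ≈ 1.69 s

Dividing through by 1.57: denominator becomes s² + 1.357 s + 3.924.
So ω_n = √3.924 = 1.98 rad/s and ζ = 1.357/(2·1.98) = 0.342.
The damped frequency ω_d = ω_n√(1−ζ²) = 1.86 rad/s. t_p = π/ω_d = 1.69 s.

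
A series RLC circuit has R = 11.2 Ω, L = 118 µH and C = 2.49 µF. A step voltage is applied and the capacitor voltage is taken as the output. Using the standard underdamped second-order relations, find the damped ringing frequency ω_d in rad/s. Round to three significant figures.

For a series RLC circuit (capacitor voltage as output), ω_n = 1/√(LC) = 1/√(118 µH · 2.49 µF) = 58300 rad/s.
ζ = (R/2)·√(C/L) = (11.2/2)·√(2.49 µF/118 µH) = 0.813.
The damped frequency ω_d = ω_n√(1−ζ²) = 33900 rad/s.

ω_d ≈ 33900 rad/s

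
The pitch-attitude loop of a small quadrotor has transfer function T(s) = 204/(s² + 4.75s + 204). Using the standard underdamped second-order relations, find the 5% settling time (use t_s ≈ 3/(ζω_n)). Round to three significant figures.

t_s ≈ 1.26 s

Matching coefficients with s² + 2ζω_n s + ω_n² gives ω_n² = 204 ⇒ ω_n = 14.3 rad/s, and ζ = 4.75/(2ω_n) = 0.166.
t_s ≈ 3/(ζω_n) = 3/(0.166·14.3) = 1.26 s.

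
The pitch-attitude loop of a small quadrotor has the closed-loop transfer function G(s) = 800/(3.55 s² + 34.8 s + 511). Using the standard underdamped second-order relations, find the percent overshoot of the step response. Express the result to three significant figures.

%OS ≈ 24.5%

Dividing through by 3.55: denominator becomes s² + 9.803 s + 143.9.
So ω_n = √143.9 = 12.0 rad/s and ζ = 9.803/(2·12.0) = 0.409.
Overshoot: exp(−π·0.409/√(1−0.409²)) = 0.245, i.e. 24.5%.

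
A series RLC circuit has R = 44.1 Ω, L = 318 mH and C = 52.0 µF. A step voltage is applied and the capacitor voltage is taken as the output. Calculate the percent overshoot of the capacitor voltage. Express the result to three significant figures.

%OS ≈ 39.7%

For a series RLC circuit (capacitor voltage as output), ω_n = 1/√(LC) = 1/√(318 mH · 52.0 µF) = 246 rad/s.
ζ = (R/2)·√(C/L) = (44.1/2)·√(52.0 µF/318 mH) = 0.282.
%OS = 100 e^{−πζ/√(1−ζ²)} with ζ = 0.282 gives 39.7%.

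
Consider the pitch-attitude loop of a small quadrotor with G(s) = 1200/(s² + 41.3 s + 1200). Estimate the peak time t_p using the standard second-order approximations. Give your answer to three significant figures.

Comparing the denominator to s² + 2ζω_n s + ω_n²: ω_n = √1200 = 34.6 rad/s, and 2ζω_n = 41.3 so ζ = 41.3/(2·34.6) = 0.596.
ω_d = 34.6·√(1 − 0.596²) = 27.8 rad/s. Then t_p = π/ω_d = 0.113 s.

t_p ≈ 0.113 s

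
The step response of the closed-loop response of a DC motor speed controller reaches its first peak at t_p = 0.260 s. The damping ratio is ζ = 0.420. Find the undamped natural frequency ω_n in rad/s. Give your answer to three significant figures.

Peak time t_p = π/ω_d, so ω_d = π/t_p = π/0.260 = 12.1 rad/s.
ω_n = ω_d/√(1−ζ²) = 12.1/√0.824 = 13.3 rad/s.

ω_n ≈ 13.3 rad/s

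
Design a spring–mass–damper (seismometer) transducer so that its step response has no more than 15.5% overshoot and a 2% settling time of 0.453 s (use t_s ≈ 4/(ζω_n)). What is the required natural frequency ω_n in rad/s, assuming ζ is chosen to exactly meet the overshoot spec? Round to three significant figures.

ω_n ≈ 17.3 rad/s

Inverting the overshoot relation: ζ = |ln 0.155|/√(π² + ln²0.155) = 0.510.
Then ω_n = 4/(ζ t_s) = 4/(0.510 × 0.453) = 17.3 rad/s.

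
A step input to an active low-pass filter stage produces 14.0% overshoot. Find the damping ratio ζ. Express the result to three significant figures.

ζ ≈ 0.531

ζ = −ln(OS)/√(π² + (ln OS)²). With OS = 0.140, ln OS = −1.966 and ζ = 1.966/3.706 = 0.531.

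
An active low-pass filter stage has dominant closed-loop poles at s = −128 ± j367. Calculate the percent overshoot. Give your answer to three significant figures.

%OS ≈ 33.4%

The poles are at −σ ± jω_d with σ = 128 and ω_d = 367, so ω_n = √(σ²+ω_d²) = 389 rad/s and ζ = σ/ω_n = 0.329.
%OS = 100·exp(−πζ/√(1−ζ²)) = 33.4%.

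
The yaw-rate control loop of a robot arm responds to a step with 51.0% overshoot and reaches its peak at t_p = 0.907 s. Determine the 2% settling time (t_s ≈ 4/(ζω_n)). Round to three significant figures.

ζ from %OS: ζ = |ln 0.510|/√(π²+ln²0.510) = 0.210.
From t_p = π/ω_d, ω_d = π/0.907 = 3.46 rad/s, so ω_n = ω_d/√(1−ζ²) = 3.54 rad/s.
t_s ≈ 4/(ζω_n) = 4/(0.210·3.54) = 5.39 s.

t_s ≈ 5.39 s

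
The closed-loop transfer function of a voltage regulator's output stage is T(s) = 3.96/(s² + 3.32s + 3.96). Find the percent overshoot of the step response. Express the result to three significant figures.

Matching coefficients with s² + 2ζω_n s + ω_n² gives ω_n² = 3.96 ⇒ ω_n = 1.99 rad/s, and ζ = 3.32/(2ω_n) = 0.834.
%OS = 100·exp(−πζ/√(1−ζ²)) = 0.863%.

%OS ≈ 0.863%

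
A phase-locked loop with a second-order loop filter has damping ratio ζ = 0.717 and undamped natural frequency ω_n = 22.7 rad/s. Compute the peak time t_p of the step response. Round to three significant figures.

The damped frequency is ω_d = ω_n√(1−ζ²) = 22.7·√(1−0.514) = 15.8 rad/s.
Peak time t_p = π/ω_d = π/15.8 = 0.199 s.

t_p ≈ 0.199 s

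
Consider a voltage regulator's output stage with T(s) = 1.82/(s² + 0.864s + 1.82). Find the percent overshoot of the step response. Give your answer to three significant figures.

%OS ≈ 34.6%

ω_n = √1.82 = 1.35 rad/s; ζ = 0.864/(2·1.35) = 0.320.
%OS = 100 e^{−πζ/√(1−ζ²)} with ζ = 0.320 gives 34.6%.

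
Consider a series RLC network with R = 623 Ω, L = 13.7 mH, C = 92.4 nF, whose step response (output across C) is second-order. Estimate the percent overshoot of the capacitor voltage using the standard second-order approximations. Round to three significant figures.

For a series RLC circuit (capacitor voltage as output), ω_n = 1/√(LC) = 1/√(13.7 mH · 92.4 nF) = 28100 rad/s.
ζ = (R/2)·√(C/L) = (623/2)·√(92.4 nF/13.7 mH) = 0.809.
%OS = 100 e^{−πζ/√(1−ζ²)} with ζ = 0.809 gives 1.33%.

%OS ≈ 1.33%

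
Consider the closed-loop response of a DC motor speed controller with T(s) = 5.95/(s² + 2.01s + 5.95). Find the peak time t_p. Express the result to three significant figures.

t_p ≈ 1.41 s

Comparing the denominator to s² + 2ζω_n s + ω_n²: ω_n = √5.95 = 2.44 rad/s, and 2ζω_n = 2.01 so ζ = 2.01/(2·2.44) = 0.412.
ω_d = 2.44·√(1 − 0.412²) = 2.22 rad/s. Then t_p = π/ω_d = 1.41 s.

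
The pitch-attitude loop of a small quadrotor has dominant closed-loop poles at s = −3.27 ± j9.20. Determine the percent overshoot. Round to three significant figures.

%OS ≈ 32.7%

The poles are at −σ ± jω_d with σ = 3.27 and ω_d = 9.20, so ω_n = √(σ²+ω_d²) = 9.76 rad/s and ζ = σ/ω_n = 0.335.
%OS = 100·exp(−πζ/√(1−ζ²)) = 32.7%.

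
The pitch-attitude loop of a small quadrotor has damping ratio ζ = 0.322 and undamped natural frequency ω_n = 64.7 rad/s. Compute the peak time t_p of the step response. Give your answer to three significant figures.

The damped frequency is ω_d = ω_n√(1−ζ²) = 64.7·√(1−0.104) = 61.3 rad/s.
Peak time t_p = π/ω_d = π/61.3 = 0.0513 s.

t_p ≈ 0.0513 s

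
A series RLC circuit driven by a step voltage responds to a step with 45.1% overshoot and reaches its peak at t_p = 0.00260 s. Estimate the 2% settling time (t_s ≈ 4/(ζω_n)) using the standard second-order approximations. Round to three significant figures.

t_s ≈ 0.0131 s

The overshoot fixes ζ = −ln(OS)/√(π²+ln²(OS)) = 0.246.
t_p = π/ω_d ⇒ ω_d = 1210 rad/s; then ω_n = ω_d/√(1−ζ²) = 1250 rad/s.
t_s ≈ 4/(ζω_n) = 4/(0.246·1250) = 0.0131 s.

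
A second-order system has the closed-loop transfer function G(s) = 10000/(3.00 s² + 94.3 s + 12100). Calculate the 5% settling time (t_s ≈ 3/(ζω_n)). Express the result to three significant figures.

t_s ≈ 0.191 s

Dividing through by 3.00: denominator becomes s² + 31.43 s + 4033.
So ω_n = √4033 = 63.5 rad/s and ζ = 31.43/(2·63.5) = 0.247.
t_s ≈ 3/(ζω_n) = 0.191 s.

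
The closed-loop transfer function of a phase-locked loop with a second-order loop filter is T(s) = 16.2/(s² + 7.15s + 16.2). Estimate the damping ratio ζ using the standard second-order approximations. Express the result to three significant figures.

ζ ≈ 0.888

Matching coefficients with s² + 2ζω_n s + ω_n² gives ω_n² = 16.2 ⇒ ω_n = 4.02 rad/s, and ζ = 7.15/(2ω_n) = 0.888.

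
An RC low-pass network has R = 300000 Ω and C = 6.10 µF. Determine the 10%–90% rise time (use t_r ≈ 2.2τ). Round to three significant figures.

t_r ≈ 4.03 s

τ = RC = 300000 × 6.10 µF = 1.83 s.
t_r ≈ 2.2τ = 4.03 s.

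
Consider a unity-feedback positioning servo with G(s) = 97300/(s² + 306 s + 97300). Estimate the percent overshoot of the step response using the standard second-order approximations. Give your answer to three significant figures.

Matching coefficients with s² + 2ζω_n s + ω_n² gives ω_n² = 97300 ⇒ ω_n = 312 rad/s, and ζ = 306/(2ω_n) = 0.490.
%OS = 100·exp(−πζ/√(1−ζ²)) = 17.1%.

%OS ≈ 17.1%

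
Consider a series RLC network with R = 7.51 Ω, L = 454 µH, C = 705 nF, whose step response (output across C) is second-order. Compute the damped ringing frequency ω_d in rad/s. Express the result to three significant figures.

For a series RLC circuit (capacitor voltage as output), ω_n = 1/√(LC) = 1/√(454 µH · 705 nF) = 55900 rad/s.
ζ = (R/2)·√(C/L) = (7.51/2)·√(705 nF/454 µH) = 0.148.
ω_d = ω_n√(1−ζ²) = 55300 rad/s.

ω_d ≈ 55300 rad/s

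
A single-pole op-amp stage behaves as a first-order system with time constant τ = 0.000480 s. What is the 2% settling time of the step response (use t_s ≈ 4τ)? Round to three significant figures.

t_s ≈ 4τ = 0.00192 s.

t_s ≈ 0.00192 s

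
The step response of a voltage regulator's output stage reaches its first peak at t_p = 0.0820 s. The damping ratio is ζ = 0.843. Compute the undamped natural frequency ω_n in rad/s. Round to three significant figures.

Peak time t_p = π/ω_d, so ω_d = π/t_p = π/0.0820 = 38.3 rad/s.
ω_n = ω_d/√(1−ζ²) = 38.3/√0.289 = 71.2 rad/s.

ω_n ≈ 71.2 rad/s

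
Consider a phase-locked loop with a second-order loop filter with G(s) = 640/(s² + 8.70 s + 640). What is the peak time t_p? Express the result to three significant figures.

Comparing the denominator to s² + 2ζω_n s + ω_n²: ω_n = √640 = 25.3 rad/s, and 2ζω_n = 8.70 so ζ = 8.70/(2·25.3) = 0.172.
ω_d = ω_n√(1−ζ²) = 24.9 rad/s. Then t_p = π/ω_d = 0.126 s.

t_p ≈ 0.126 s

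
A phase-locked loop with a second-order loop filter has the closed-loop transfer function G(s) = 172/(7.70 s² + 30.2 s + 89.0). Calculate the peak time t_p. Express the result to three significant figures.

Dividing through by 7.70: denominator becomes s² + 3.922 s + 11.56.
So ω_n = √11.56 = 3.40 rad/s and ζ = 3.922/(2·3.40) = 0.577.
ω_d = ω_n√(1−ζ²) = 2.78 rad/s. t_p = π/ω_d = 1.13 s.

t_p ≈ 1.13 s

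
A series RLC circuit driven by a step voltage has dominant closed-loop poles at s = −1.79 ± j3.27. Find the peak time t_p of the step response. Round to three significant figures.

t_p = π/ω_d with ω_d = 3.27 (the imaginary part), so t_p = 0.961 s.

t_p ≈ 0.961 s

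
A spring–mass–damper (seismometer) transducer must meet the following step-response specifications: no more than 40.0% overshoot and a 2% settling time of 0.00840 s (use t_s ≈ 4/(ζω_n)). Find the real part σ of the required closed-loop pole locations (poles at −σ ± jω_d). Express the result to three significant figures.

σ ≈ 476

The settling-time spec alone fixes σ = ζω_n = 4/t_s = 4/0.00840 = 476.
(Overshoot then fixes ζ = 0.280 and hence ω_d = σ·√(1−ζ²)/ζ = 1630 rad/s.)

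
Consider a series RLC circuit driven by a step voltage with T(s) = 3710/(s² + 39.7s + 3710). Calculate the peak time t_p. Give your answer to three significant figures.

t_p ≈ 0.0546 s

ω_n = √3710 = 60.9 rad/s; ζ = 39.7/(2·60.9) = 0.326.
ω_d = 60.9·√(1 − 0.326²) = 57.6 rad/s. Then t_p = π/ω_d = 0.0546 s.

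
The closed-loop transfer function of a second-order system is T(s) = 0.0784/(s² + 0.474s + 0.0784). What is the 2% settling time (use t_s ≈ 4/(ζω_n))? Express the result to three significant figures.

t_s ≈ 16.9 s

Comparing the denominator to s² + 2ζω_n s + ω_n²: ω_n = √0.0784 = 0.280 rad/s, and 2ζω_n = 0.474 so ζ = 0.474/(2·0.280) = 0.846.
t_s ≈ 4/(ζω_n) = 4/(0.846·0.280) = 16.9 s.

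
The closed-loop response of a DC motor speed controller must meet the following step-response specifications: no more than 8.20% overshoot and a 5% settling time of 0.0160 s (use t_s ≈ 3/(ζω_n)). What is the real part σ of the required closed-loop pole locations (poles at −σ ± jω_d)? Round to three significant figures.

σ ≈ 188

The settling-time spec alone fixes σ = ζω_n = 3/t_s = 3/0.0160 = 188.
(Overshoot then fixes ζ = 0.623 and hence ω_d = σ·√(1−ζ²)/ζ = 236 rad/s.)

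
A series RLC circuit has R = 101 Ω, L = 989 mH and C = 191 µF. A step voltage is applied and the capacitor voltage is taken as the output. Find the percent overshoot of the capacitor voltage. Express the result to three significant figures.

For a series RLC circuit (capacitor voltage as output), ω_n = 1/√(LC) = 1/√(989 mH · 191 µF) = 72.8 rad/s.
ζ = (R/2)·√(C/L) = (101/2)·√(191 µF/989 mH) = 0.702.
%OS = 100 e^{−πζ/√(1−ζ²)} with ζ = 0.702 gives 4.53%.

%OS ≈ 4.53%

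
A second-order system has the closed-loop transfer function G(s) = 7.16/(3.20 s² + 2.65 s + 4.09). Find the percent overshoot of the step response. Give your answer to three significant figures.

Dividing through by 3.20: denominator becomes s² + 0.8281 s + 1.278.
So ω_n = √1.278 = 1.13 rad/s and ζ = 0.8281/(2·1.13) = 0.366.
%OS = 100·exp(−πζ/√(1−ζ²)) = 29.0%.

%OS ≈ 29.0%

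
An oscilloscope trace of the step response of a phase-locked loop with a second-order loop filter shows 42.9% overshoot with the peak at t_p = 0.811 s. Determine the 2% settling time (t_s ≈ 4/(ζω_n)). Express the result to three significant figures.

From the overshoot, ζ = −ln(OS)/√(π²+ln²(OS)) = 0.260.
From t_p = π/ω_d, ω_d = π/0.811 = 3.87 rad/s, so ω_n = ω_d/√(1−ζ²) = 4.01 rad/s.
t_s ≈ 4/(ζω_n) = 4/(0.260·4.01) = 3.83 s.

t_s ≈ 3.83 s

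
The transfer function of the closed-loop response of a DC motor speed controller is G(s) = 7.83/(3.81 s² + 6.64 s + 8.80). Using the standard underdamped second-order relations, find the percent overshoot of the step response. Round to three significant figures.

%OS ≈ 11.1%

Dividing through by 3.81: denominator becomes s² + 1.743 s + 2.310.
So ω_n = √2.310 = 1.52 rad/s and ζ = 1.743/(2·1.52) = 0.573.
Overshoot: exp(−π·0.573/√(1−0.573²)) = 0.111, i.e. 11.1%.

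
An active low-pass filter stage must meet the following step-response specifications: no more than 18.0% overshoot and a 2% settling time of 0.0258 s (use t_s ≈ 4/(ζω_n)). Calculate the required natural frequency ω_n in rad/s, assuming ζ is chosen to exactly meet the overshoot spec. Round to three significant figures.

From %OS = 100·exp(−πζ/√(1−ζ²)), invert to get ζ = −ln(OS)/√(π² + ln²(OS)) with OS = 0.180.
−ln 0.180 = 1.715, so ζ = 1.715/√(π² + 2.941) = 0.479.
From t_s ≈ 4/(ζω_n): ω_n = 4/(ζ·t_s) = 4/(0.479·0.0258) = 324 rad/s.

ω_n ≈ 324 rad/s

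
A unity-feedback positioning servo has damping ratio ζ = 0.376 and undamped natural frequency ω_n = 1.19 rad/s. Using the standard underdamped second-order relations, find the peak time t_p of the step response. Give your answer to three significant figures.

The damped frequency is ω_d = ω_n√(1−ζ²) = 1.19·√(1−0.141) = 1.10 rad/s.
Peak time t_p = π/ω_d = π/1.10 = 2.85 s.

t_p ≈ 2.85 s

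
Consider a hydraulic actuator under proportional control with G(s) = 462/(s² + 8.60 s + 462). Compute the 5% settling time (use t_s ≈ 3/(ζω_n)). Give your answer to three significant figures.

t_s ≈ 0.698 s

Matching coefficients with s² + 2ζω_n s + ω_n² gives ω_n² = 462 ⇒ ω_n = 21.5 rad/s, and ζ = 8.60/(2ω_n) = 0.200.
t_s ≈ 3/(ζω_n) = 3/(0.200·21.5) = 0.698 s.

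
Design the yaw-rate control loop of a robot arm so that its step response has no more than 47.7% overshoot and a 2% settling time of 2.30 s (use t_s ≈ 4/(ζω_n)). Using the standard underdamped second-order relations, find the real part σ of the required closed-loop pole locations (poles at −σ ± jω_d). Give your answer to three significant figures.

σ ≈ 1.74

The settling-time spec alone fixes σ = ζω_n = 4/t_s = 4/2.30 = 1.74.
(Overshoot then fixes ζ = 0.229 and hence ω_d = σ·√(1−ζ²)/ζ = 7.38 rad/s.)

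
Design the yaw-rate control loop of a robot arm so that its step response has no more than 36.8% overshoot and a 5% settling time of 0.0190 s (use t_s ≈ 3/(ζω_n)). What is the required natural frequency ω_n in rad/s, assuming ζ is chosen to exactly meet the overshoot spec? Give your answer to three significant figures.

ω_n ≈ 521 rad/s

From %OS = 100·exp(−πζ/√(1−ζ²)), invert to get ζ = −ln(OS)/√(π² + ln²(OS)) with OS = 0.368.
−ln 0.368 = 0.9997, so ζ = 0.9997/√(π² + 0.9993) = 0.303.
Then ω_n = 3/(ζ t_s) = 3/(0.303 × 0.0190) = 521 rad/s.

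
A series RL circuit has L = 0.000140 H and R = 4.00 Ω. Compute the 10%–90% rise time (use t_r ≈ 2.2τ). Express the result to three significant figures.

t_r ≈ 0.0000770 s

τ = L/R = 0.000140/4.00 = 0.0000350 s.
t_r ≈ 2.2τ = 0.0000770 s.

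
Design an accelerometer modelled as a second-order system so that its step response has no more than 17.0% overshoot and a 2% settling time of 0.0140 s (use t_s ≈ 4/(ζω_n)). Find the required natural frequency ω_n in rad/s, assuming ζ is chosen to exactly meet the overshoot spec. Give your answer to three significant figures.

From %OS = 100·exp(−πζ/√(1−ζ²)), invert to get ζ = −ln(OS)/√(π² + ln²(OS)) with OS = 0.170.
−ln 0.170 = 1.772, so ζ = 1.772/√(π² + 3.140) = 0.491.
From t_s ≈ 4/(ζω_n): ω_n = 4/(ζ·t_s) = 4/(0.491·0.0140) = 582 rad/s.

ω_n ≈ 582 rad/s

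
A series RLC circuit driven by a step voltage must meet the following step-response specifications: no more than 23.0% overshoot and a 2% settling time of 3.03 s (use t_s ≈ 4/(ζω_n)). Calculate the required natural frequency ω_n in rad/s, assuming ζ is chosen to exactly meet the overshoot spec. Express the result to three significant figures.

Inverting the overshoot relation: ζ = |ln 0.230|/√(π² + ln²0.230) = 0.424.
Then ω_n = 4/(ζ t_s) = 4/(0.424 × 3.03) = 3.12 rad/s.

ω_n ≈ 3.12 rad/s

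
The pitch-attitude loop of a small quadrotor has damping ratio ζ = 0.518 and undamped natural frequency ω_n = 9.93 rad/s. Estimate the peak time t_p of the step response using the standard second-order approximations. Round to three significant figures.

The damped frequency is ω_d = ω_n√(1−ζ²) = 9.93·√(1−0.268) = 8.49 rad/s.
Peak time t_p = π/ω_d = π/8.49 = 0.370 s.

t_p ≈ 0.370 s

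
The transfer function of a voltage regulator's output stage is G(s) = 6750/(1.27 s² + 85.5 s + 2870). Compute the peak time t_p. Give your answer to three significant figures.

Dividing through by 1.27: denominator becomes s² + 67.32 s + 2260.
So ω_n = √2260 = 47.5 rad/s and ζ = 67.32/(2·47.5) = 0.708.
The damped frequency ω_d = ω_n√(1−ζ²) = 33.6 rad/s. t_p = π/ω_d = 0.0936 s.

t_p ≈ 0.0936 s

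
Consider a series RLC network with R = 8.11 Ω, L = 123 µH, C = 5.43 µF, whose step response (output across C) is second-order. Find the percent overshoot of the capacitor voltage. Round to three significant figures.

For a series RLC circuit (capacitor voltage as output), ω_n = 1/√(LC) = 1/√(123 µH · 5.43 µF) = 38700 rad/s.
ζ = (R/2)·√(C/L) = (8.11/2)·√(5.43 µF/123 µH) = 0.852.
%OS = 100 e^{−πζ/√(1−ζ²)} with ζ = 0.852 gives 0.602%.

%OS ≈ 0.602%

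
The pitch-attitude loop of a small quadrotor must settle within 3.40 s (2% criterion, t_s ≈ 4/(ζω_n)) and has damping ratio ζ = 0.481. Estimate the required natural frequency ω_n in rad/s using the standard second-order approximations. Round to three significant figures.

Rearranging t_s ≈ 4/(ζω_n) gives ω_n = 4/(ζ·t_s) = 4/(0.481 × 3.40) = 2.45 rad/s.

ω_n ≈ 2.45 rad/s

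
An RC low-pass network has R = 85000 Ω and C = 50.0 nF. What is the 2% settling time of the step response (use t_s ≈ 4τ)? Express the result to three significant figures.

τ = RC = 85000 × 50.0 nF = 0.00425 s.
t_s ≈ 4τ = 0.0170 s.

t_s ≈ 0.0170 s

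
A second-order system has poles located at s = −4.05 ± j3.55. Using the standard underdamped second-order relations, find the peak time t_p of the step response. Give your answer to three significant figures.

t_p ≈ 0.885 s

t_p = π/ω_d with ω_d = 3.55 (the imaginary part), so t_p = 0.885 s.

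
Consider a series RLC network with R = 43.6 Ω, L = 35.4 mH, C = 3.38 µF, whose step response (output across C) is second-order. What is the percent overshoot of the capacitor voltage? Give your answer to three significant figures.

%OS ≈ 50.4%

For a series RLC circuit (capacitor voltage as output), ω_n = 1/√(LC) = 1/√(35.4 mH · 3.38 µF) = 2890 rad/s.
ζ = (R/2)·√(C/L) = (43.6/2)·√(3.38 µF/35.4 mH) = 0.213.
Overshoot: exp(−π·0.213/√(1−0.213²)) = 0.504, i.e. 50.4%.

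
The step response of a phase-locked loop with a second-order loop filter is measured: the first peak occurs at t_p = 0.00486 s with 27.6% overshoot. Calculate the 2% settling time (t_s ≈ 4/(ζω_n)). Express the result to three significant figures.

t_s ≈ 0.0151 s

The overshoot fixes ζ = −ln(OS)/√(π²+ln²(OS)) = 0.379.
t_p = π/ω_d ⇒ ω_d = 646 rad/s; then ω_n = ω_d/√(1−ζ²) = 699 rad/s.
t_s ≈ 4/(ζω_n) = 4/(0.379·699) = 0.0151 s.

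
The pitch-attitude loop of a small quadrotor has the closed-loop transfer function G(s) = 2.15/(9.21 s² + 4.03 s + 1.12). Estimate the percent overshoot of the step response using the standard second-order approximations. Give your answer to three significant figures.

Dividing through by 9.21: denominator becomes s² + 0.4376 s + 0.1216.
So ω_n = √0.1216 = 0.349 rad/s and ζ = 0.4376/(2·0.349) = 0.627.
%OS = 100·exp(−πζ/√(1−ζ²)) = 7.96%.

%OS ≈ 7.96%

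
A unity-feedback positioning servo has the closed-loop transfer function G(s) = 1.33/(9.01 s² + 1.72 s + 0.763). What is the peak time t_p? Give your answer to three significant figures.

Dividing through by 9.01: denominator becomes s² + 0.1909 s + 0.08468.
So ω_n = √0.08468 = 0.291 rad/s and ζ = 0.1909/(2·0.291) = 0.328.
The damped frequency ω_d = ω_n√(1−ζ²) = 0.275 rad/s. t_p = π/ω_d = 11.4 s.

t_p ≈ 11.4 s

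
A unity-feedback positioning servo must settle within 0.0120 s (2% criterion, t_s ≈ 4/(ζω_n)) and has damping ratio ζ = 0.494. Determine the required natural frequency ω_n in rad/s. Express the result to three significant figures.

ω_n ≈ 675 rad/s

Rearranging t_s ≈ 4/(ζω_n) gives ω_n = 4/(ζ·t_s) = 4/(0.494 × 0.0120) = 675 rad/s.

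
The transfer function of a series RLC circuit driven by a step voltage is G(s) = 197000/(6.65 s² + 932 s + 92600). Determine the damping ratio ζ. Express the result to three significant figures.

ζ ≈ 0.594

Dividing through by 6.65: denominator becomes s² + 140.2 s + 13920.
So ω_n = √13920 = 118 rad/s and ζ = 140.2/(2·118) = 0.594.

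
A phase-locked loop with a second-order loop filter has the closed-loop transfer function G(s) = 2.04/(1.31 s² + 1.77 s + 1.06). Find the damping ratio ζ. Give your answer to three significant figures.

ζ ≈ 0.751

Dividing through by 1.31: denominator becomes s² + 1.351 s + 0.8092.
So ω_n = √0.8092 = 0.900 rad/s and ζ = 1.351/(2·0.900) = 0.751.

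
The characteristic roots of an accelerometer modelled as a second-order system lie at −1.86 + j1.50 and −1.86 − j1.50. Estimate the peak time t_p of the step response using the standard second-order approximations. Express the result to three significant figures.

t_p = π/ω_d with ω_d = 1.50 (the imaginary part), so t_p = 2.09 s.

t_p ≈ 2.09 s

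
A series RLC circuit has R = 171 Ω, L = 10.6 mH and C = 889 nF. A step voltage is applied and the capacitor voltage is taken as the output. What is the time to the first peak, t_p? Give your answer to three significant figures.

For a series RLC circuit (capacitor voltage as output), ω_n = 1/√(LC) = 1/√(10.6 mH · 889 nF) = 10300 rad/s.
ζ = (R/2)·√(C/L) = (171/2)·√(889 nF/10.6 mH) = 0.783.
The damped frequency ω_d = ω_n√(1−ζ²) = 6410 rad/s. t_p = π/ω_d = 0.000490 s.

t_p ≈ 0.000490 s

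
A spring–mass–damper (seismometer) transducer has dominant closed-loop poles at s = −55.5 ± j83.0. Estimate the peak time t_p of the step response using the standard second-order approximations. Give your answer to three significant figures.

t_p ≈ 0.0379 s

t_p = π/ω_d with ω_d = 83.0 (the imaginary part), so t_p = 0.0379 s.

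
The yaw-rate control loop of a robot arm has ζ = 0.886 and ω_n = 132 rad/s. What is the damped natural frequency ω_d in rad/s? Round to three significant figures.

ω_d = ω_n√(1−ζ²) = 132·√0.215 = 61.2 rad/s.

ω_d ≈ 61.2 rad/s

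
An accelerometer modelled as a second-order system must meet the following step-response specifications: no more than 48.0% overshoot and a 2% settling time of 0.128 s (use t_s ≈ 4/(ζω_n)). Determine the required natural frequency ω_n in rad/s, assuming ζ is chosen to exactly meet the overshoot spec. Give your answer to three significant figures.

ζ = −ln(OS)/√(π² + (ln OS)²). With OS = 0.480, ln OS = −0.7340 and ζ = 0.7340/3.226 = 0.228.
From t_s ≈ 4/(ζω_n): ω_n = 4/(ζ·t_s) = 4/(0.228·0.128) = 137 rad/s.

ω_n ≈ 137 rad/s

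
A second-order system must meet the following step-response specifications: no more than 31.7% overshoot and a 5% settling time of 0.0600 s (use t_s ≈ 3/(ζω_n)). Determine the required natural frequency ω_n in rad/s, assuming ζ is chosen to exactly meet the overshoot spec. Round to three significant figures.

ζ = −ln(OS)/√(π² + (ln OS)²). With OS = 0.317, ln OS = −1.149 and ζ = 1.149/3.345 = 0.343.
Then ω_n = 3/(ζ t_s) = 3/(0.343 × 0.0600) = 146 rad/s.

ω_n ≈ 146 rad/s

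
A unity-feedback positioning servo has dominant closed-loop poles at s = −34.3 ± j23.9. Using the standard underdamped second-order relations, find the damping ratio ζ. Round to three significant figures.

With σ = 34.3, ω_d = 23.9: ω_n = √(σ²+ω_d²) = 41.8 rad/s, ζ = σ/ω_n = 0.820.

ζ ≈ 0.820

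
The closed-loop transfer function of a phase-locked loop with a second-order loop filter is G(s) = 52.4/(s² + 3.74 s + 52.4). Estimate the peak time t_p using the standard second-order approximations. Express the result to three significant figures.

ω_n = √52.4 = 7.24 rad/s; ζ = 3.74/(2·7.24) = 0.258.
ω_d = ω_n√(1−ζ²) = 6.99 rad/s. Then t_p = π/ω_d = 0.449 s.

t_p ≈ 0.449 s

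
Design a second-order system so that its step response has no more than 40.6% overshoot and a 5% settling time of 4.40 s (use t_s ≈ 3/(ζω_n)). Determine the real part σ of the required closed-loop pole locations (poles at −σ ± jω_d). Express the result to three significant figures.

The settling-time spec alone fixes σ = ζω_n = 3/t_s = 3/4.40 = 0.682.
(Overshoot then fixes ζ = 0.276 and hence ω_d = σ·√(1−ζ²)/ζ = 2.38 rad/s.)

σ ≈ 0.682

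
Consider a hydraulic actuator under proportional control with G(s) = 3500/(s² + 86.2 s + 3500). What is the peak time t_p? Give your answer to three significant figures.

Matching coefficients with s² + 2ζω_n s + ω_n² gives ω_n² = 3500 ⇒ ω_n = 59.2 rad/s, and ζ = 86.2/(2ω_n) = 0.729.
The damped frequency ω_d = ω_n√(1−ζ²) = 40.5 rad/s. Then t_p = π/ω_d = 0.0775 s.

t_p ≈ 0.0775 s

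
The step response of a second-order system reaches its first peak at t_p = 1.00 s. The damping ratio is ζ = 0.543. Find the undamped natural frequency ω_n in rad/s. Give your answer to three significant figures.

Peak time t_p = π/ω_d, so ω_d = π/t_p = π/1.00 = 3.14 rad/s.
ω_n = ω_d/√(1−ζ²) = 3.14/√0.705 = 3.74 rad/s.

ω_n ≈ 3.74 rad/s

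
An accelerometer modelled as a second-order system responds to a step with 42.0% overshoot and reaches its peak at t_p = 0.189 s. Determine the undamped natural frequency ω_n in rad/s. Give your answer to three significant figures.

ω_n ≈ 17.2 rad/s

From the overshoot, ζ = −ln(OS)/√(π²+ln²(OS)) = 0.266.
From t_p = π/ω_d, ω_d = π/0.189 = 16.6 rad/s, so ω_n = ω_d/√(1−ζ²) = 17.2 rad/s.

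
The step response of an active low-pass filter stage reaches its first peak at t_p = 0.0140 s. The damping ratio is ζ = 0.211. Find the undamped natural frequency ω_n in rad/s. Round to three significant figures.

Peak time t_p = π/ω_d, so ω_d = π/t_p = π/0.0140 = 224 rad/s.
ω_n = ω_d/√(1−ζ²) = 224/√0.955 = 230 rad/s.

ω_n ≈ 230 rad/s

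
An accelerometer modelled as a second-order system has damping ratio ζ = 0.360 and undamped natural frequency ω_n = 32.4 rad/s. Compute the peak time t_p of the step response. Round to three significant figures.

t_p ≈ 0.104 s

The damped frequency is ω_d = ω_n√(1−ζ²) = 32.4·√(1−0.130) = 30.2 rad/s.
Peak time t_p = π/ω_d = π/30.2 = 0.104 s.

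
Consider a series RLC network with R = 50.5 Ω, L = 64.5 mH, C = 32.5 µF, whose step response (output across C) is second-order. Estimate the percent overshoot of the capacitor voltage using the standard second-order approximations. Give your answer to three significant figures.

%OS ≈ 11.5%

For a series RLC circuit (capacitor voltage as output), ω_n = 1/√(LC) = 1/√(64.5 mH · 32.5 µF) = 691 rad/s.
ζ = (R/2)·√(C/L) = (50.5/2)·√(32.5 µF/64.5 mH) = 0.567.
%OS = 100·exp(−πζ/√(1−ζ²)) = 11.5%.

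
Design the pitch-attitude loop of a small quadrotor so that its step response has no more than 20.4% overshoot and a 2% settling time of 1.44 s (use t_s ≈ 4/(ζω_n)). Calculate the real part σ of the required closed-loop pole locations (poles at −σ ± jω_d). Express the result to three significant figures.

The settling-time spec alone fixes σ = ζω_n = 4/t_s = 4/1.44 = 2.78.
(Overshoot then fixes ζ = 0.451 and hence ω_d = σ·√(1−ζ²)/ζ = 5.49 rad/s.)

σ ≈ 2.78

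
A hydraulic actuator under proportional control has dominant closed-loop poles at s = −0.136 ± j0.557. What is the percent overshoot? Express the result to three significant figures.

With σ = 0.136, ω_d = 0.557: ω_n = √(σ²+ω_d²) = 0.573 rad/s, ζ = σ/ω_n = 0.237.
%OS = 100·exp(−πζ/√(1−ζ²)) = 46.4%.

%OS ≈ 46.4%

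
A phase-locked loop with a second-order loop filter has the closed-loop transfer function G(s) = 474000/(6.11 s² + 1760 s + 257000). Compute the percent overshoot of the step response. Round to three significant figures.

Dividing through by 6.11: denominator becomes s² + 288.1 s + 42060.
So ω_n = √42060 = 205 rad/s and ζ = 288.1/(2·205) = 0.702.
%OS = 100·exp(−πζ/√(1−ζ²)) = 4.51%.

%OS ≈ 4.51%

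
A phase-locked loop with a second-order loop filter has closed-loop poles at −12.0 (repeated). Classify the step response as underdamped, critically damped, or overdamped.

critically damped

Since there is a repeated negative-real pole, the response is critically damped.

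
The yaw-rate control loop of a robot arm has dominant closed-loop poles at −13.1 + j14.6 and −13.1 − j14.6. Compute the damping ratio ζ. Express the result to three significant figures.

ζ ≈ 0.668

|pole| = ω_n = √(13.1² + 14.6²) = 19.6 rad/s; ζ = cos θ = σ/ω_n = 0.668.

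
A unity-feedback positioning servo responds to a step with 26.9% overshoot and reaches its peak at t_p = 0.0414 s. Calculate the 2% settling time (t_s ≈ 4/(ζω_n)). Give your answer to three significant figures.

The overshoot fixes ζ = −ln(OS)/√(π²+ln²(OS)) = 0.386.
From t_p = π/ω_d, ω_d = π/0.0414 = 75.9 rad/s, so ω_n = ω_d/√(1−ζ²) = 82.2 rad/s.
t_s ≈ 4/(ζω_n) = 4/(0.386·82.2) = 0.126 s.

t_s ≈ 0.126 s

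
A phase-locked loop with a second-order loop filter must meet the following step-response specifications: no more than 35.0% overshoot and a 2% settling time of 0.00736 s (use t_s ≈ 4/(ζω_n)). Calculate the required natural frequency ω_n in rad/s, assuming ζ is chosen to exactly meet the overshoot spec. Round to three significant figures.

ζ = −ln(OS)/√(π² + (ln OS)²). With OS = 0.350, ln OS = −1.050 and ζ = 1.050/3.312 = 0.317.
From t_s ≈ 4/(ζω_n): ω_n = 4/(ζ·t_s) = 4/(0.317·0.00736) = 1710 rad/s.

ω_n ≈ 1710 rad/s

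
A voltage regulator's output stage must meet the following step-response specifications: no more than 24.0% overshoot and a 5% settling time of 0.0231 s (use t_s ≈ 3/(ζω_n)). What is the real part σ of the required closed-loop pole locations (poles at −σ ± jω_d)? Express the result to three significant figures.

The settling-time spec alone fixes σ = ζω_n = 3/t_s = 3/0.0231 = 130.
(Overshoot then fixes ζ = 0.414 and hence ω_d = σ·√(1−ζ²)/ζ = 286 rad/s.)

σ ≈ 130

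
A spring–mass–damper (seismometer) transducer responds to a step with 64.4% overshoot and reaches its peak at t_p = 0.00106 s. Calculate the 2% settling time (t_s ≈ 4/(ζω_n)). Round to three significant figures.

t_s ≈ 0.00964 s

ζ from %OS: ζ = |ln 0.644|/√(π²+ln²0.644) = 0.139.
t_p = π/ω_d ⇒ ω_d = 2960 rad/s; then ω_n = ω_d/√(1−ζ²) = 2990 rad/s.
t_s ≈ 4/(ζω_n) = 4/(0.139·2990) = 0.00964 s.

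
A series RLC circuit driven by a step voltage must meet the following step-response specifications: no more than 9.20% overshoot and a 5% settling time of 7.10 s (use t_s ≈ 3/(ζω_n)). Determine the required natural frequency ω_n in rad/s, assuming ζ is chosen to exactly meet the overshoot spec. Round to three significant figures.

ω_n ≈ 0.699 rad/s

ζ = −ln(OS)/√(π² + (ln OS)²). With OS = 0.0920, ln OS = −2.386 and ζ = 2.386/3.945 = 0.605.
Then ω_n = 3/(ζ t_s) = 3/(0.605 × 7.10) = 0.699 rad/s.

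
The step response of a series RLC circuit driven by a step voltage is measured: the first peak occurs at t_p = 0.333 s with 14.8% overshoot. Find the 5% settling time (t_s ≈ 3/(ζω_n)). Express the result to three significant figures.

t_s ≈ 0.523 s

ζ from %OS: ζ = |ln 0.148|/√(π²+ln²0.148) = 0.520.
From t_p = π/ω_d, ω_d = π/0.333 = 9.43 rad/s, so ω_n = ω_d/√(1−ζ²) = 11.0 rad/s.
t_s ≈ 3/(ζω_n) = 3/(0.520·11.0) = 0.523 s.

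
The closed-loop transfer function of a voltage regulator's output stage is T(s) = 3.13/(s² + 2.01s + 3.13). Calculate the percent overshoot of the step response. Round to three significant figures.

ω_n = √3.13 = 1.77 rad/s; ζ = 2.01/(2·1.77) = 0.568.
Overshoot: exp(−π·0.568/√(1−0.568²)) = 0.114, i.e. 11.4%.

%OS ≈ 11.4%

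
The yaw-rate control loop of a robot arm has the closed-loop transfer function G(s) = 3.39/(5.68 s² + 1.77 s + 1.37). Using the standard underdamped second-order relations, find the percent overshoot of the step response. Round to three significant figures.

%OS ≈ 35.0%

Dividing through by 5.68: denominator becomes s² + 0.3116 s + 0.2412.
So ω_n = √0.2412 = 0.491 rad/s and ζ = 0.3116/(2·0.491) = 0.317.
%OS = 100·exp(−πζ/√(1−ζ²)) = 35.0%.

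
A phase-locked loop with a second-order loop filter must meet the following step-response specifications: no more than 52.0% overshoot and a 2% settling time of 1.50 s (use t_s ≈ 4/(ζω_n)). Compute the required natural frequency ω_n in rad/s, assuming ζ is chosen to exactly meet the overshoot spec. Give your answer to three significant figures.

Inverting the overshoot relation: ζ = |ln 0.520|/√(π² + ln²0.520) = 0.204.
Then ω_n = 4/(ζ t_s) = 4/(0.204 × 1.50) = 13.1 rad/s.

ω_n ≈ 13.1 rad/s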